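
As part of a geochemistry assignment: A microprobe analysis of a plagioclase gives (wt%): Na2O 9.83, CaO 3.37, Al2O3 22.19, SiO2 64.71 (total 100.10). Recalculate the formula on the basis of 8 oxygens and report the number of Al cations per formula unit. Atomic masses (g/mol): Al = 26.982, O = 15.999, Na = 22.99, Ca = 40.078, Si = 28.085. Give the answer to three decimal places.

1.151 Al apfu

Na2O (M=61.979): mol = 0.15860; Na = 0.31720, O = 0.15860.
CaO (M=56.077): mol = 0.06010; Ca = 0.06010, O = 0.06010.
Al2O3 (M=101.961): mol = 0.21763; Al = 0.43526, O = 0.65289.
SiO2 (M=60.083): mol = 1.07701; Si = 1.07701, O = 2.15402.
ΣO = 3.02561; factor = 8/ΣO = 2.64409.
Al apfu = 0.43526 × 2.64409 = 1.151.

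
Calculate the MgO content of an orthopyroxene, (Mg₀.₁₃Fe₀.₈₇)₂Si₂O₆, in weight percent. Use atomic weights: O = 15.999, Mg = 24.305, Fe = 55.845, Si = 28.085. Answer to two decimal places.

Formula mass = 255.654 g/mol.
0.26 Mg → 0.2600 mol MgO per formula unit; M(MgO) = 40.304, so MgO mass = 10.479 g.
10.479/255.654 × 100 = 4.10 wt%.

4.10 wt%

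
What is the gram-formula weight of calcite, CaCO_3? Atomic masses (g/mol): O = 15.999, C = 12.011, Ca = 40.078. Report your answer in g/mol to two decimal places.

100.09 g/mol

M = 1(40.078) + 1(12.011) + 3(15.999)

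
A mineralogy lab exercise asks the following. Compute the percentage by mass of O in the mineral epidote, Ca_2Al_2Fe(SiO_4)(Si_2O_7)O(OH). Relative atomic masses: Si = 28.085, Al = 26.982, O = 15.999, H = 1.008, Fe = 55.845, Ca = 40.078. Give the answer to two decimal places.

M(Ca_2Al_2Fe(SiO_4)(Si_2O_7)O(OH)) = 483.215 g/mol.
O contributes 13 × 15.999 = 207.987 g per mole.
207.987/483.215 = 0.4304 → 43.04%.

43.04 wt%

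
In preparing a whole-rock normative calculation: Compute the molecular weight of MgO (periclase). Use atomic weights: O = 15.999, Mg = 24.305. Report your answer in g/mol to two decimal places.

40.30 g/mol

Mg: 1 × 24.305 = 24.3050
O: 1 × 15.999 = 15.9990
Summing the contributions gives the formula mass.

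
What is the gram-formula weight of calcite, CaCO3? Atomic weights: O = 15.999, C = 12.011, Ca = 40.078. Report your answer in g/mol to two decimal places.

M = 1×40.078 + 1×12.011 + 3×15.999

100.09 g/mol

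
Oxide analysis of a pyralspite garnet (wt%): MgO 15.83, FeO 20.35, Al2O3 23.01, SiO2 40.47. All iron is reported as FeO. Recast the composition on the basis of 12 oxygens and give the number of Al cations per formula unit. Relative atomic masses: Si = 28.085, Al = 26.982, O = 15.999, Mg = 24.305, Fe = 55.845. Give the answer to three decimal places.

15.83 wt% MgO ÷ 40.304 g/mol = 0.39276 mol, giving 0.39276 Mg and 0.39276 O.
20.35 wt% FeO ÷ 71.844 g/mol = 0.28325 mol, giving 0.28325 Fe and 0.28325 O.
23.01 wt% Al2O3 ÷ 101.961 g/mol = 0.22567 mol, giving 0.45134 Al and 0.67701 O.
40.47 wt% SiO2 ÷ 60.083 g/mol = 0.67357 mol, giving 0.67357 Si and 1.34714 O.
Oxygen sums to 2.70016; scaling by 12/2.70016 = 4.44418 puts the formula on 12 O.
Al: 0.45134 × 4.44418 = 2.006 atoms per formula unit.

2.006 Al apfu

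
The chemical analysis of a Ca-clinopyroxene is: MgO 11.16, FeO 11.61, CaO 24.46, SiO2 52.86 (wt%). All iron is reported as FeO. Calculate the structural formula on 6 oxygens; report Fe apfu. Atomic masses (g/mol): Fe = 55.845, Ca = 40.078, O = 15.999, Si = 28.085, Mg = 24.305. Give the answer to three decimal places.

0.368 Fe apfu

MgO: 11.16/40.304 = 0.27690 mol → 0.27690 mol Mg, 0.27690 mol O.
FeO: 11.61/71.844 = 0.16160 mol → 0.16160 mol Fe, 0.16160 mol O.
CaO: 24.46/56.077 = 0.43619 mol → 0.43619 mol Ca, 0.43619 mol O.
SiO2: 52.86/60.083 = 0.87978 mol → 0.87978 mol Si, 1.75956 mol O.
Total oxygen = 2.63425 mol. Normalization factor = 6/2.63425 = 2.27769.
Fe per 6 O = 0.16160 × 2.27769 = 0.368.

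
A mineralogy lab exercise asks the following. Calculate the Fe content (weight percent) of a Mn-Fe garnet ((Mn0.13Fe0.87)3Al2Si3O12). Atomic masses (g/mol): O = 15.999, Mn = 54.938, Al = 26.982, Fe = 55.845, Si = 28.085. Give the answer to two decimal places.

29.30 weight percent

M((Mn0.13Fe0.87)3Al2Si3O12) = 497.388 g/mol.
Fe contributes 2.61 × 55.845 = 145.755 g per mole.
145.755/497.388 = 0.2930 → 29.30%.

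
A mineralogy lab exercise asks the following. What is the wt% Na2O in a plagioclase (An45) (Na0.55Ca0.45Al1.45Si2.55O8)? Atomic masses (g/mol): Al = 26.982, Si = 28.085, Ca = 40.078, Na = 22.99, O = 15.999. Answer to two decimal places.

Formula mass = 269.412 g/mol.
0.55 Na → 0.2750 mol Na2O per formula unit; M(Na2O) = 61.979, so Na2O mass = 17.044 g.
17.044/269.412 × 100 = 6.33 wt%.

6.33 wt%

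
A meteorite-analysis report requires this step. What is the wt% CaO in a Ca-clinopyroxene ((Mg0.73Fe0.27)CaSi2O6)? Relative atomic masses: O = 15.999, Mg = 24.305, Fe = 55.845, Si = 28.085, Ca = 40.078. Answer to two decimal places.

24.92 wt%

M((Mg0.73Fe0.27)CaSi2O6) = 225.063 g/mol; M(CaO) = 56.077 g/mol.
Moles CaO per formula unit = 1 Ca ÷ 1 = 1.0000.
CaO fraction = (1.0000 × 56.077) / 225.063 = 56.077/225.063 = 0.2492.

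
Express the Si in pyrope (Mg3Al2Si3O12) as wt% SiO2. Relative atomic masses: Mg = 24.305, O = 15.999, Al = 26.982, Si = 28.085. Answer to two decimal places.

M(Mg3Al2Si3O12) = 403.122 g/mol; M(SiO2) = 60.083 g/mol.
Moles SiO2 per formula unit = 3 Si ÷ 1 = 3.0000.
SiO2 fraction = (3.0000 × 60.083) / 403.122 = 180.249/403.122 = 0.4471.

44.71 wt%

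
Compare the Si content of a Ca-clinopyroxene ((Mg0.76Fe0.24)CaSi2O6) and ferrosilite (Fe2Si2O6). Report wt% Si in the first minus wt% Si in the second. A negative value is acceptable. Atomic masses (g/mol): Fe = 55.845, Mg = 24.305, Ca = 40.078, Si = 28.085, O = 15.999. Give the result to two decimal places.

Si in (Mg0.76Fe0.24)CaSi2O6: molar mass 224.117 g/mol; 2×28.085 = 56.170 g → 25.06 wt%.
Si in Fe2Si2O6: molar mass 263.854 g/mol; 2×28.085 = 56.170 g → 21.29 wt%.
Difference = 25.06 − 21.29 = 3.77 percentage points.

3.77 percentage points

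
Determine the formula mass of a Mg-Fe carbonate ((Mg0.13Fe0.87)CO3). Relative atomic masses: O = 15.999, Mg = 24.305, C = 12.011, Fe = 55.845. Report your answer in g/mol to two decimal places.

111.75 g/mol

The formula mass is the sum 0.13·24.305 + 0.87·55.845 + 1·12.011 + 3·15.999.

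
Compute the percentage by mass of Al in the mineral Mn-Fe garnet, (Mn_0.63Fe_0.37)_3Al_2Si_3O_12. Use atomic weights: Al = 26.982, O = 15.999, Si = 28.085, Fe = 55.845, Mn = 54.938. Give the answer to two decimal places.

10.88 mass %

M((Mn_0.63Fe_0.37)_3Al_2Si_3O_12) = 496.028 g/mol.
Al contributes 2 × 26.982 = 53.964 g per mole.
53.964/496.028 = 0.1088 → 10.88%.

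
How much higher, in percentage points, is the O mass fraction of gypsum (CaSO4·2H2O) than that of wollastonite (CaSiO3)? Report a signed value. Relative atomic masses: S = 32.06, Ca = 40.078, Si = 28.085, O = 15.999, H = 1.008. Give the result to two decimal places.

First mineral: 95.994 g O in 172.164 g formula = 55.76 wt% O.
Second mineral: 47.997 g O in 116.160 g formula = 41.32 wt% O.
55.76% − 41.32% gives a difference of 14.44 percentage points.

14.44 percentage points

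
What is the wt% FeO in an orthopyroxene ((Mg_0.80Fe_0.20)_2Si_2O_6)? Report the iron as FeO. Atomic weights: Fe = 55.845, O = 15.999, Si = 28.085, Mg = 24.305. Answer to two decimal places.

M((Mg_0.80Fe_0.20)_2Si_2O_6) = 213.390 g/mol; M(FeO) = 71.844 g/mol.
Moles FeO per formula unit = 0.40 Fe ÷ 1 = 0.4000.
FeO fraction = (0.4000 × 71.844) / 213.390 = 28.738/213.390 = 0.1347.

13.47 wt%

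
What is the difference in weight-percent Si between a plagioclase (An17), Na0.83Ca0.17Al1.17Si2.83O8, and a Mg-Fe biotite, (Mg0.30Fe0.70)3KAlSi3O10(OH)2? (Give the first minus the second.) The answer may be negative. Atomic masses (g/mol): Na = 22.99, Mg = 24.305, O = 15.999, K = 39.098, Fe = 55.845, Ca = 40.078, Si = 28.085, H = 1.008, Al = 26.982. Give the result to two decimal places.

M(Na0.83Ca0.17Al1.17Si2.83O8) = 264.936 g/mol, so wt% Si = 79.481/264.936 × 100 = 30.00%.
M((Mg0.30Fe0.70)3KAlSi3O10(OH)2) = 483.488 g/mol, so wt% Si = 84.255/483.488 × 100 = 17.43%.
30.00 − 17.43 = 12.57 pp.

12.57 percentage points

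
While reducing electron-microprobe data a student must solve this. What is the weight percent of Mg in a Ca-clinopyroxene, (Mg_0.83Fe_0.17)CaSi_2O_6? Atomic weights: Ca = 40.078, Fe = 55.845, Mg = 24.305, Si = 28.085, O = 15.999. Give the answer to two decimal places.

9.09 wt%

Formula mass = 0.83·24.305 + 0.17·55.845 + 1·40.078 + 2·28.085 + 6·15.999 = 221.909 g/mol, of which 20.173 g is Mg.
So Mg makes up 20.173/221.909 = 0.0909 of the mass, i.e. 9.09%.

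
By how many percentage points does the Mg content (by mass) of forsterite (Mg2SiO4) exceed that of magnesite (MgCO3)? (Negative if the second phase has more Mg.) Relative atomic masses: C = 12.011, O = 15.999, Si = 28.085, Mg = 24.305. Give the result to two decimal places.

M(Mg2SiO4) = 140.691 g/mol, so wt% Mg = 48.610/140.691 × 100 = 34.55%.
M(MgCO3) = 84.313 g/mol, so wt% Mg = 24.305/84.313 × 100 = 28.83%.
34.55 − 28.83 = 5.72 pp.

5.72 percentage points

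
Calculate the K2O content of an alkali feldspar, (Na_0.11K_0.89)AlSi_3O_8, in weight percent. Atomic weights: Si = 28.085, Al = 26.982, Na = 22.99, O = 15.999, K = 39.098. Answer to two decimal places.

M((Na_0.11K_0.89)AlSi_3O_8) = 276.555 g/mol; M(K2O) = 94.195 g/mol.
Moles K2O per formula unit = 0.89 K ÷ 2 = 0.4450.
K2O fraction = (0.4450 × 94.195) / 276.555 = 41.917/276.555 = 0.1516.

15.16 wt%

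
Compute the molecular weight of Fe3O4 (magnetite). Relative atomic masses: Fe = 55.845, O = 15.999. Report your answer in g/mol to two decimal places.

231.53 g/mol

The formula mass is the sum 3×55.845 + 4×15.999.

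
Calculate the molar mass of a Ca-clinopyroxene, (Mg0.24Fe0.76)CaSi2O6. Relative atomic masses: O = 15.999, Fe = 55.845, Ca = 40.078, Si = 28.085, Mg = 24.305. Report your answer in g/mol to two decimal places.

240.52 g/mol

The formula mass is the sum 0.24·24.305 + 0.76·55.845 + 1·40.078 + 2·28.085 + 6·15.999.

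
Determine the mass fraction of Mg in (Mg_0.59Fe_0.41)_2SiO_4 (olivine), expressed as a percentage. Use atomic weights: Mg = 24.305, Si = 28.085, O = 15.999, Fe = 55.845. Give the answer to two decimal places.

17.22 weight percent

Formula mass = 1.18·24.305 + 0.82·55.845 + 1·28.085 + 4·15.999 = 166.554 g/mol, of which 28.680 g is Mg.
So Mg makes up 28.680/166.554 = 0.1722 of the mass, i.e. 17.22%.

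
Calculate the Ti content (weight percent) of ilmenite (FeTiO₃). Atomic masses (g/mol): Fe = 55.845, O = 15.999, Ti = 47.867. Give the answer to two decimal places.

Formula mass = 1*55.845 + 1*47.867 + 3*15.999 = 151.709 g/mol, of which 47.867 g is Ti.
So Ti makes up 47.867/151.709 = 0.3155 of the mass, i.e. 31.55%.

31.55 weight percent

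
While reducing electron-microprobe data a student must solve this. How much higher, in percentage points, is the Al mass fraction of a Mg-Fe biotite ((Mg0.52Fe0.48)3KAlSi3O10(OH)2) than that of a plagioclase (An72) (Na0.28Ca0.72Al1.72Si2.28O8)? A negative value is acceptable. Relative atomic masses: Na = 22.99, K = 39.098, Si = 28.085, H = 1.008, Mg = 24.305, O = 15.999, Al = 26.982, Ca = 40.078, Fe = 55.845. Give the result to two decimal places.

-11.12 percentage points

Al in (Mg0.52Fe0.48)3KAlSi3O10(OH)2: molar mass 462.672 g/mol; 1×26.982 = 26.982 g → 5.83 wt%.
Al in Na0.28Ca0.72Al1.72Si2.28O8: molar mass 273.728 g/mol; 1.72×26.982 = 46.409 g → 16.95 wt%.
Difference = 5.83 − 16.95 = -11.12 percentage points.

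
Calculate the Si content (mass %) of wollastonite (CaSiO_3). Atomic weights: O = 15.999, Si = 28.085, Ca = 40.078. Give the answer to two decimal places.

M(CaSiO_3) = 116.160 g/mol.
Si contributes 1 × 28.085 = 28.085 g per mole.
28.085/116.160 = 0.2418 → 24.18%.

24.18 mass %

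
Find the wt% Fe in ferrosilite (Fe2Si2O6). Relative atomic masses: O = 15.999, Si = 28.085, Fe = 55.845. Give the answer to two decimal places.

Formula mass = 2*55.845 + 2*28.085 + 6*15.999 = 263.854 g/mol, of which 111.690 g is Fe.
So Fe makes up 111.690/263.854 = 0.4233 of the mass, i.e. 42.33%.

42.33 wt%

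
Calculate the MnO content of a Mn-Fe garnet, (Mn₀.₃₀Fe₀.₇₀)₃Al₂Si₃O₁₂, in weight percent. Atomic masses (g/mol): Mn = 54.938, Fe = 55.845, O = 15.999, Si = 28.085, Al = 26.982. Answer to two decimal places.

12.85 wt%

M((Mn₀.₃₀Fe₀.₇₀)₃Al₂Si₃O₁₂) = 496.926 g/mol; M(MnO) = 70.937 g/mol.
Moles MnO per formula unit = 0.90 Mn ÷ 1 = 0.9000.
MnO fraction = (0.9000 × 70.937) / 496.926 = 63.843/496.926 = 0.1285.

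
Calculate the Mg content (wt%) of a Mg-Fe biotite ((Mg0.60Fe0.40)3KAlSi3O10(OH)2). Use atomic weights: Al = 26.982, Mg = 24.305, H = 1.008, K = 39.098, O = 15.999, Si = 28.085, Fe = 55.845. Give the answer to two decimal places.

Formula mass = 1.80×24.305 + 1.20×55.845 + 1×39.098 + 1×26.982 + 3×28.085 + 12×15.999 + 2×1.008 = 455.102 g/mol, of which 43.749 g is Mg.
So Mg makes up 43.749/455.102 = 0.0961 of the mass, i.e. 9.61%.

9.61 wt%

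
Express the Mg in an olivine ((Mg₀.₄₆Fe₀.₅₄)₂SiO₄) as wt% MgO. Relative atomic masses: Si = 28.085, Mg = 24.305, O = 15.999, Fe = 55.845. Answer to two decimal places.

21.22 wt%

Formula mass = 174.754 g/mol.
0.92 Mg → 0.9200 mol MgO per formula unit; M(MgO) = 40.304, so MgO mass = 37.080 g.
37.080/174.754 × 100 = 21.22 wt%.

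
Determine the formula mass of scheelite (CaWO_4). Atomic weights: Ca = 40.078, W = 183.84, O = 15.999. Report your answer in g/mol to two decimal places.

The formula mass is the sum 1(40.078) + 1(183.84) + 4(15.999).

287.91 g/mol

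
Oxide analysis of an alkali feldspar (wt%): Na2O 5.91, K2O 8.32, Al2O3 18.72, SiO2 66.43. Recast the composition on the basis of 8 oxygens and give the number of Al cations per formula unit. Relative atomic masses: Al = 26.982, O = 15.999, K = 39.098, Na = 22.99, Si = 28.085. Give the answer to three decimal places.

5.91 wt% Na2O ÷ 61.979 g/mol = 0.09535 mol, giving 0.19070 Na and 0.09535 O.
8.32 wt% K2O ÷ 94.195 g/mol = 0.08833 mol, giving 0.17666 K and 0.08833 O.
18.72 wt% Al2O3 ÷ 101.961 g/mol = 0.18360 mol, giving 0.36720 Al and 0.55080 O.
66.43 wt% SiO2 ÷ 60.083 g/mol = 1.10564 mol, giving 1.10564 Si and 2.21128 O.
Oxygen sums to 2.94576; scaling by 8/2.94576 = 2.71577 puts the formula on 8 O.
Al: 0.36720 × 2.71577 = 0.997 atoms per formula unit.

0.997 Al apfu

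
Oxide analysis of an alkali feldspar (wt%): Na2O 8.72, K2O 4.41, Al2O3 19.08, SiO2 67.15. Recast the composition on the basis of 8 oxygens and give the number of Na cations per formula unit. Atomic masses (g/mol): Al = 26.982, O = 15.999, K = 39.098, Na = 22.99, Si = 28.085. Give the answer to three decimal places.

Na2O (M=61.979): mol = 0.14069; Na = 0.28138, O = 0.14069.
K2O (M=94.195): mol = 0.04682; K = 0.09364, O = 0.04682.
Al2O3 (M=101.961): mol = 0.18713; Al = 0.37426, O = 0.56139.
SiO2 (M=60.083): mol = 1.11762; Si = 1.11762, O = 2.23524.
ΣO = 2.98414; factor = 8/ΣO = 2.68084.
Na apfu = 0.28138 × 2.68084 = 0.754.

0.754 Na apfu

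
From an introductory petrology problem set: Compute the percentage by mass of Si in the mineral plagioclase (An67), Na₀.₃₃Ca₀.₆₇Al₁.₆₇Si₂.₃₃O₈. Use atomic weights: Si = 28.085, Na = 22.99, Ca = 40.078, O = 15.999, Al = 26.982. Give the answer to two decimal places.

M(Na₀.₃₃Ca₀.₆₇Al₁.₆₇Si₂.₃₃O₈) = 272.929 g/mol.
Si contributes 2.33 × 28.085 = 65.438 g per mole.
65.438/272.929 = 0.2398 → 23.98%.

23.98 weight percent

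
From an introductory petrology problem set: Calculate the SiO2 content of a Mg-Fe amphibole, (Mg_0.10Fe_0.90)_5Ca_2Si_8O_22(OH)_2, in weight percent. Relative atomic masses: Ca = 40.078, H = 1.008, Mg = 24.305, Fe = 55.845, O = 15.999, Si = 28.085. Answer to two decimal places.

50.37 wt%

Formula mass = 954.283 g/mol.
8 Si → 8.0000 mol SiO2 per formula unit; M(SiO2) = 60.083, so SiO2 mass = 480.664 g.
480.664/954.283 × 100 = 50.37 wt%.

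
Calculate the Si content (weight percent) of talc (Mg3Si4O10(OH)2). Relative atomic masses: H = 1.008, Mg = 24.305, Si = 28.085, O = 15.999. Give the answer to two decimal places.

Molar mass of Mg3Si4O10(OH)2: 3×24.305 + 4×28.085 + 12×15.999 + 2×1.008 = 379.259 g/mol.
Mass of Si per formula unit: 4 × 28.085 = 112.340 g.
Weight fraction Si = 112.340 / 379.259 = 0.2962.

29.62 weight percent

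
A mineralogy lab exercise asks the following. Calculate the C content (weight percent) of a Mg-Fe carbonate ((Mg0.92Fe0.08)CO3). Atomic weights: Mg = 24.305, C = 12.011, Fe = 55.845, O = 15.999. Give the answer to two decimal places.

Molar mass of (Mg0.92Fe0.08)CO3: 0.92·24.305 + 0.08·55.845 + 1·12.011 + 3·15.999 = 86.836 g/mol.
Mass of C per formula unit: 1 × 12.011 = 12.011 g.
Weight fraction C = 12.011 / 86.836 = 0.1383.

13.83 weight percent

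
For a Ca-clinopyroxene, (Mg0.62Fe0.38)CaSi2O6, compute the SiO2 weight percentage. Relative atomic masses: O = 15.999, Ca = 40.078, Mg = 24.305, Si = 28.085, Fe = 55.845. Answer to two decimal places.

M((Mg0.62Fe0.38)CaSi2O6) = 228.532 g/mol; M(SiO2) = 60.083 g/mol.
Moles SiO2 per formula unit = 2 Si ÷ 1 = 2.0000.
SiO2 fraction = (2.0000 × 60.083) / 228.532 = 120.166/228.532 = 0.5258.

52.58 wt%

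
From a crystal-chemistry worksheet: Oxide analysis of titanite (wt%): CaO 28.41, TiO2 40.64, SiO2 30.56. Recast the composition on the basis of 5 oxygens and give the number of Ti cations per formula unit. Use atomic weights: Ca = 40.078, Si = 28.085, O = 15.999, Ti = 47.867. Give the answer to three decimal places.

CaO: 28.41/56.077 = 0.50662 mol → 0.50662 mol Ca, 0.50662 mol O.
TiO2: 40.64/79.865 = 0.50886 mol → 0.50886 mol Ti, 1.01772 mol O.
SiO2: 30.56/60.083 = 0.50863 mol → 0.50863 mol Si, 1.01726 mol O.
Total oxygen = 2.54160 mol. Normalization factor = 5/2.54160 = 1.96726.
Ti per 5 O = 0.50886 × 1.96726 = 1.001.

1.001 Ti apfu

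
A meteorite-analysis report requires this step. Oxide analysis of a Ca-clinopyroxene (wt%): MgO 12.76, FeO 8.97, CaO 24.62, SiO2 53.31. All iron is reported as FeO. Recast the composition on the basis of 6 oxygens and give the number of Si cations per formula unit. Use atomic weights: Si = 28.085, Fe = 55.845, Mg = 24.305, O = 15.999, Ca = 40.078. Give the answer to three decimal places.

2.005 Si apfu

12.76 wt% MgO ÷ 40.304 g/mol = 0.31659 mol, giving 0.31659 Mg and 0.31659 O.
8.97 wt% FeO ÷ 71.844 g/mol = 0.12485 mol, giving 0.12485 Fe and 0.12485 O.
24.62 wt% CaO ÷ 56.077 g/mol = 0.43904 mol, giving 0.43904 Ca and 0.43904 O.
53.31 wt% SiO2 ÷ 60.083 g/mol = 0.88727 mol, giving 0.88727 Si and 1.77454 O.
Oxygen sums to 2.65502; scaling by 6/2.65502 = 2.25987 puts the formula on 6 O.
Si: 0.88727 × 2.25987 = 2.005 atoms per formula unit.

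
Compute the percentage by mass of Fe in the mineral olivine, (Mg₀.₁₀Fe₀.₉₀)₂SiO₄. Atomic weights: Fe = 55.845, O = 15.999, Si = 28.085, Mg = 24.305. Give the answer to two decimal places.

50.91 wt%

Molar mass of (Mg₀.₁₀Fe₀.₉₀)₂SiO₄: 0.20·24.305 + 1.80·55.845 + 1·28.085 + 4·15.999 = 197.463 g/mol.
Mass of Fe per formula unit: 1.80 × 55.845 = 100.521 g.
Weight fraction Fe = 100.521 / 197.463 = 0.5091.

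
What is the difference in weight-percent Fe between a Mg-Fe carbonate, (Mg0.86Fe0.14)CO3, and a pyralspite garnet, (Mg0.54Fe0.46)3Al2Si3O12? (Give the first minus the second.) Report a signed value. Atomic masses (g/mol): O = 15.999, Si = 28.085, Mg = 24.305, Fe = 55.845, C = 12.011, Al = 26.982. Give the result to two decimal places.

-8.44 percentage points

First mineral: 7.818 g Fe in 88.729 g formula = 8.81 wt% Fe.
Second mineral: 77.066 g Fe in 446.647 g formula = 17.25 wt% Fe.
8.81% − 17.25% gives a difference of -8.44 percentage points.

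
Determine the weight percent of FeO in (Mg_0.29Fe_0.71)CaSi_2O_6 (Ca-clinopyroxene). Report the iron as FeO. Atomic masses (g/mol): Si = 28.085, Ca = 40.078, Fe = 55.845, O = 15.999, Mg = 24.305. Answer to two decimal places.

Molar mass of (Mg_0.29Fe_0.71)CaSi_2O_6 = 0.29×24.305 + 0.71×55.845 + 1×40.078 + 2×28.085 + 6×15.999 = 238.940 g/mol.
Each formula unit contains 0.71 Fe, equivalent to 0.71/1 = 0.7100 mol FeO.
M(FeO) = 1×55.845 + 1×15.999 = 71.844 g/mol.
Mass of FeO per formula unit = 0.7100 × 71.844 = 51.009 g.
FeO wt% = 51.009 / 238.940 × 100 = 21.35%.

21.35 wt%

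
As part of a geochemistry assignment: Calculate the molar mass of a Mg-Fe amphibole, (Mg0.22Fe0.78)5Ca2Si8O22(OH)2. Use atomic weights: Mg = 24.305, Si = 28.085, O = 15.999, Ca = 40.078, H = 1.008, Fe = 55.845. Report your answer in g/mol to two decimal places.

M = 1.10*24.305 + 3.90*55.845 + 2*40.078 + 8*28.085 + 24*15.999 + 2*1.008

935.36 g/mol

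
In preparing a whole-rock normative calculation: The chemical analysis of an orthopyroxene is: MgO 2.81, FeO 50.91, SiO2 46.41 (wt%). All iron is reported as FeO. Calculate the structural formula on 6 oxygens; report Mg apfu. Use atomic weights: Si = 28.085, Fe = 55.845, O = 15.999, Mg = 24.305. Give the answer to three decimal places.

2.81 wt% MgO ÷ 40.304 g/mol = 0.06972 mol, giving 0.06972 Mg and 0.06972 O.
50.91 wt% FeO ÷ 71.844 g/mol = 0.70862 mol, giving 0.70862 Fe and 0.70862 O.
46.41 wt% SiO2 ÷ 60.083 g/mol = 0.77243 mol, giving 0.77243 Si and 1.54486 O.
Oxygen sums to 2.32320; scaling by 6/2.32320 = 2.58264 puts the formula on 6 O.
Mg: 0.06972 × 2.58264 = 0.180 atoms per formula unit.

0.180 Mg apfu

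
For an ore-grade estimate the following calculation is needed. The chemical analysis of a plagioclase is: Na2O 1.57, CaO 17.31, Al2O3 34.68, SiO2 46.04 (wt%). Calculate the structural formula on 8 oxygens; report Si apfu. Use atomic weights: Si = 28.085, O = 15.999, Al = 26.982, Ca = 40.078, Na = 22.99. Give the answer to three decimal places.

2.123 Si apfu

1.57 wt% Na2O ÷ 61.979 g/mol = 0.02533 mol, giving 0.05066 Na and 0.02533 O.
17.31 wt% CaO ÷ 56.077 g/mol = 0.30868 mol, giving 0.30868 Ca and 0.30868 O.
34.68 wt% Al2O3 ÷ 101.961 g/mol = 0.34013 mol, giving 0.68026 Al and 1.02039 O.
46.04 wt% SiO2 ÷ 60.083 g/mol = 0.76627 mol, giving 0.76627 Si and 1.53254 O.
Oxygen sums to 2.88694; scaling by 8/2.88694 = 2.77110 puts the formula on 8 O.
Si: 0.76627 × 2.77110 = 2.123 atoms per formula unit.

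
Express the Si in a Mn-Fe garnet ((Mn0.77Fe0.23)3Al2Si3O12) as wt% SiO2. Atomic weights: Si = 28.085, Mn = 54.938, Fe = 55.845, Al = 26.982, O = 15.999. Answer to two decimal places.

36.37 wt%

Molar mass of (Mn0.77Fe0.23)3Al2Si3O12 = 2.31×54.938 + 0.69×55.845 + 2×26.982 + 3×28.085 + 12×15.999 = 495.647 g/mol.
Each formula unit contains 3 Si, equivalent to 3/1 = 3.0000 mol SiO2.
M(SiO2) = 1×28.085 + 2×15.999 = 60.083 g/mol.
Mass of SiO2 per formula unit = 3.0000 × 60.083 = 180.249 g.
SiO2 wt% = 180.249 / 495.647 × 100 = 36.37%.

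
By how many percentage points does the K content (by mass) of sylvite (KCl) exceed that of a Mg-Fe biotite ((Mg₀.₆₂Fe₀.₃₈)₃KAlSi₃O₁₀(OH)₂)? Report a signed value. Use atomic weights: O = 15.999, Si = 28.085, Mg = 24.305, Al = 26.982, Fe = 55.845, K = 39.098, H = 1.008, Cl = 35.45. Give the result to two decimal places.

43.82 percentage points

M(KCl) = 74.548 g/mol, so wt% K = 39.098/74.548 × 100 = 52.45%.
M((Mg₀.₆₂Fe₀.₃₈)₃KAlSi₃O₁₀(OH)₂) = 453.210 g/mol, so wt% K = 39.098/453.210 × 100 = 8.63%.
52.45 − 8.63 = 43.82 pp.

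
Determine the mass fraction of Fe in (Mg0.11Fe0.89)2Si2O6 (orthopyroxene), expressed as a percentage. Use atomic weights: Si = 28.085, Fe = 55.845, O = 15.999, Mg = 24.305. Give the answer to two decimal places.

38.69 weight percent

Molar mass of (Mg0.11Fe0.89)2Si2O6: 0.22×24.305 + 1.78×55.845 + 2×28.085 + 6×15.999 = 256.915 g/mol.
Mass of Fe per formula unit: 1.78 × 55.845 = 99.404 g.
Weight fraction Fe = 99.404 / 256.915 = 0.3869.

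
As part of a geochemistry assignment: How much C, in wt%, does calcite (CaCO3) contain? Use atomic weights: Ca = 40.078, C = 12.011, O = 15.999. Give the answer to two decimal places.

12.00 wt%

Molar mass of CaCO3: 1*40.078 + 1*12.011 + 3*15.999 = 100.086 g/mol.
Mass of C per formula unit: 1 × 12.011 = 12.011 g.
Weight fraction C = 12.011 / 100.086 = 0.1200.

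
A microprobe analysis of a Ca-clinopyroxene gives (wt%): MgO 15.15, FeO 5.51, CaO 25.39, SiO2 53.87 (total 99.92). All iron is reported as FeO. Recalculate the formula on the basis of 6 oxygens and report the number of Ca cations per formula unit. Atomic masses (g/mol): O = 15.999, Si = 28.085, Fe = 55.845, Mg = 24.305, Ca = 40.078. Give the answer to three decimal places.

MgO (M=40.304): mol = 0.37589; Mg = 0.37589, O = 0.37589.
FeO (M=71.844): mol = 0.07669; Fe = 0.07669, O = 0.07669.
CaO (M=56.077): mol = 0.45277; Ca = 0.45277, O = 0.45277.
SiO2 (M=60.083): mol = 0.89659; Si = 0.89659, O = 1.79318.
ΣO = 2.69853; factor = 6/ΣO = 2.22343.
Ca apfu = 0.45277 × 2.22343 = 1.007.

1.007 Ca apfu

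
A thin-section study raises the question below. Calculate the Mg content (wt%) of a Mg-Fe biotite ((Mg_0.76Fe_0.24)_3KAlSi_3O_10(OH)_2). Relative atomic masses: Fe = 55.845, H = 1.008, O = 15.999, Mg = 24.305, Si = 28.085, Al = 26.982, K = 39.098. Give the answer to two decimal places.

M((Mg_0.76Fe_0.24)_3KAlSi_3O_10(OH)_2) = 439.963 g/mol.
Mg contributes 2.28 × 24.305 = 55.415 g per mole.
55.415/439.963 = 0.1260 → 12.60%.

12.60 wt%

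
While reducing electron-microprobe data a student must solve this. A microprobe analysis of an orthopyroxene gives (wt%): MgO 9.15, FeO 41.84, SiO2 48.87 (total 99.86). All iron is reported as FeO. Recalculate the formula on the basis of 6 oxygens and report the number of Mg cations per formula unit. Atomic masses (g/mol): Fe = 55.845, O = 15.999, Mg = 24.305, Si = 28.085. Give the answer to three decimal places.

MgO (M=40.304): mol = 0.22702; Mg = 0.22702, O = 0.22702.
FeO (M=71.844): mol = 0.58237; Fe = 0.58237, O = 0.58237.
SiO2 (M=60.083): mol = 0.81337; Si = 0.81337, O = 1.62674.
ΣO = 2.43613; factor = 6/ΣO = 2.46292.
Mg apfu = 0.22702 × 2.46292 = 0.559.

0.559 Mg apfu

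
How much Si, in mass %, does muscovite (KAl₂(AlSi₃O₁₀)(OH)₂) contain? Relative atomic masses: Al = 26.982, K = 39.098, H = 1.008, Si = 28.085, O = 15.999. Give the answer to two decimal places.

21.15 mass %

Formula mass = 1×39.098 + 3×26.982 + 3×28.085 + 12×15.999 + 2×1.008 = 398.303 g/mol, of which 84.255 g is Si.
So Si makes up 84.255/398.303 = 0.2115 of the mass, i.e. 21.15%.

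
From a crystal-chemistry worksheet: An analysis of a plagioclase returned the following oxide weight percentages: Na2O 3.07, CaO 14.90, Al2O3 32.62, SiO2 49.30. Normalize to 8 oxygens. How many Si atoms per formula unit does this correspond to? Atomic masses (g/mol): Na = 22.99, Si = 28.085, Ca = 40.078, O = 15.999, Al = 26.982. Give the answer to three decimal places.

2.251 Si apfu

Na2O: 3.07/61.979 = 0.04953 mol → 0.09906 mol Na, 0.04953 mol O.
CaO: 14.90/56.077 = 0.26571 mol → 0.26571 mol Ca, 0.26571 mol O.
Al2O3: 32.62/101.961 = 0.31993 mol → 0.63986 mol Al, 0.95979 mol O.
SiO2: 49.30/60.083 = 0.82053 mol → 0.82053 mol Si, 1.64106 mol O.
Total oxygen = 2.91609 mol. Normalization factor = 8/2.91609 = 2.74340.
Si per 8 O = 0.82053 × 2.74340 = 2.251.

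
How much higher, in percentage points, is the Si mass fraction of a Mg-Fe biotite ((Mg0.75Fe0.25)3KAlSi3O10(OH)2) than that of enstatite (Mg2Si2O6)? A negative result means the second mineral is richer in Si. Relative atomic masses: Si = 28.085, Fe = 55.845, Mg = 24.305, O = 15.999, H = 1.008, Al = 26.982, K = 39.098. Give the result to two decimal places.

M((Mg0.75Fe0.25)3KAlSi3O10(OH)2) = 440.909 g/mol, so wt% Si = 84.255/440.909 × 100 = 19.11%.
M(Mg2Si2O6) = 200.774 g/mol, so wt% Si = 56.170/200.774 × 100 = 27.98%.
19.11 − 27.98 = -8.87 pp.

-8.87 percentage points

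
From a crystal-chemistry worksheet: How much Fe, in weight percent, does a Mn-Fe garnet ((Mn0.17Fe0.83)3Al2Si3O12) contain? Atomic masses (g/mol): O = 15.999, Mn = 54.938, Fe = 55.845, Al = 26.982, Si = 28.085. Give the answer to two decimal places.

27.96 weight percent

Formula mass = 0.51×54.938 + 2.49×55.845 + 2×26.982 + 3×28.085 + 12×15.999 = 497.279 g/mol, of which 139.054 g is Fe.
So Fe makes up 139.054/497.279 = 0.2796 of the mass, i.e. 27.96%.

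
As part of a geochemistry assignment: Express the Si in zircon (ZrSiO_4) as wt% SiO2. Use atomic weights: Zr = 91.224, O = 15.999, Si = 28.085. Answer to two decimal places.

32.78 wt%

M(ZrSiO_4) = 183.305 g/mol; M(SiO2) = 60.083 g/mol.
Moles SiO2 per formula unit = 1 Si ÷ 1 = 1.0000.
SiO2 fraction = (1.0000 × 60.083) / 183.305 = 60.083/183.305 = 0.3278.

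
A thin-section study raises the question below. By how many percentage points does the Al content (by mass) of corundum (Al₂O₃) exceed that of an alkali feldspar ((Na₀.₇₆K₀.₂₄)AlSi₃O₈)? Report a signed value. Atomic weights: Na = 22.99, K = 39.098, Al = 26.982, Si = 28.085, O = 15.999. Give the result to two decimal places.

M(Al₂O₃) = 101.961 g/mol, so wt% Al = 53.964/101.961 × 100 = 52.93%.
M((Na₀.₇₆K₀.₂₄)AlSi₃O₈) = 266.085 g/mol, so wt% Al = 26.982/266.085 × 100 = 10.14%.
52.93 − 10.14 = 42.79 pp.

42.79 percentage points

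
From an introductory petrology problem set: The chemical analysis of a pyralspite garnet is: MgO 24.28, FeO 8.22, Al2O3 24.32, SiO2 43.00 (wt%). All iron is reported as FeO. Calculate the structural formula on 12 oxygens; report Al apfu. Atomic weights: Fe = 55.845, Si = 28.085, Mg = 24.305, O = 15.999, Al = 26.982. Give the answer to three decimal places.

1.999 Al apfu

MgO (M=40.304): mol = 0.60242; Mg = 0.60242, O = 0.60242.
FeO (M=71.844): mol = 0.11441; Fe = 0.11441, O = 0.11441.
Al2O3 (M=101.961): mol = 0.23852; Al = 0.47704, O = 0.71556.
SiO2 (M=60.083): mol = 0.71568; Si = 0.71568, O = 1.43136.
ΣO = 2.86375; factor = 12/ΣO = 4.19031.
Al apfu = 0.47704 × 4.19031 = 1.999.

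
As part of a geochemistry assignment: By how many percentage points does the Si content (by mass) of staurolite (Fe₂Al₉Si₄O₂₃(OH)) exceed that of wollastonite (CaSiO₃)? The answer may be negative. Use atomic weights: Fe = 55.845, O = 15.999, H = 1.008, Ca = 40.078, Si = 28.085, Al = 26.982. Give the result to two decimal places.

M(Fe₂Al₉Si₄O₂₃(OH)) = 851.852 g/mol, so wt% Si = 112.340/851.852 × 100 = 13.19%.
M(CaSiO₃) = 116.160 g/mol, so wt% Si = 28.085/116.160 × 100 = 24.18%.
13.19 − 24.18 = -10.99 pp.

-10.99 percentage points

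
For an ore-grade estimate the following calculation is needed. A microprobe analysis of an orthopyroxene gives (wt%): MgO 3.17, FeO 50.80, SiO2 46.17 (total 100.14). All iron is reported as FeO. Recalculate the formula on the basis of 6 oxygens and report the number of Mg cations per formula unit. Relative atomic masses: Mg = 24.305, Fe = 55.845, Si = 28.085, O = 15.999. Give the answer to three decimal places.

0.203 Mg apfu

3.17 wt% MgO ÷ 40.304 g/mol = 0.07865 mol, giving 0.07865 Mg and 0.07865 O.
50.80 wt% FeO ÷ 71.844 g/mol = 0.70709 mol, giving 0.70709 Fe and 0.70709 O.
46.17 wt% SiO2 ÷ 60.083 g/mol = 0.76844 mol, giving 0.76844 Si and 1.53688 O.
Oxygen sums to 2.32262; scaling by 6/2.32262 = 2.58329 puts the formula on 6 O.
Mg: 0.07865 × 2.58329 = 0.203 atoms per formula unit.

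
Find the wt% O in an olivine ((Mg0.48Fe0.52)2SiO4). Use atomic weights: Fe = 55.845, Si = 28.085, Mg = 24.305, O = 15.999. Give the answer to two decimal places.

Formula mass = 0.96×24.305 + 1.04×55.845 + 1×28.085 + 4×15.999 = 173.493 g/mol, of which 63.996 g is O.
So O makes up 63.996/173.493 = 0.3689 of the mass, i.e. 36.89%.

36.89 weight percent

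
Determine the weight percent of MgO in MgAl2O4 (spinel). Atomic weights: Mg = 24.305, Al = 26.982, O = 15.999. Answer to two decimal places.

M(MgAl2O4) = 142.265 g/mol; M(MgO) = 40.304 g/mol.
Moles MgO per formula unit = 1 Mg ÷ 1 = 1.0000.
MgO fraction = (1.0000 × 40.304) / 142.265 = 40.304/142.265 = 0.2833.

28.33 wt%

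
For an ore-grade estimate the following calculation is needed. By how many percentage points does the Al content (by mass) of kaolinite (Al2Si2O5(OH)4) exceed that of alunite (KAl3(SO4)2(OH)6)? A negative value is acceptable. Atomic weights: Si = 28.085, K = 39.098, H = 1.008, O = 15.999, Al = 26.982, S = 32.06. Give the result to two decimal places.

1.36 percentage points

First mineral: 53.964 g Al in 258.157 g formula = 20.90 wt% Al.
Second mineral: 80.946 g Al in 414.198 g formula = 19.54 wt% Al.
20.90% − 19.54% gives a difference of 1.36 percentage points.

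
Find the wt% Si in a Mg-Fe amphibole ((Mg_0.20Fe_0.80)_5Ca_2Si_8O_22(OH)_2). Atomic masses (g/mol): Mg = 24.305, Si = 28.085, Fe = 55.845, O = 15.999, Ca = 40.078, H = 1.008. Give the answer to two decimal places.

Formula mass = 1×24.305 + 4×55.845 + 2×40.078 + 8×28.085 + 24×15.999 + 2×1.008 = 938.513 g/mol, of which 224.680 g is Si.
So Si makes up 224.680/938.513 = 0.2394 of the mass, i.e. 23.94%.

23.94 wt%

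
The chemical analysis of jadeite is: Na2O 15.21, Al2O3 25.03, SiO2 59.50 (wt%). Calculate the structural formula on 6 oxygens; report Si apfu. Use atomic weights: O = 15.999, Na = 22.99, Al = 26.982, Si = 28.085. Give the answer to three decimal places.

Na2O (M=61.979): mol = 0.24541; Na = 0.49082, O = 0.24541.
Al2O3 (M=101.961): mol = 0.24549; Al = 0.49098, O = 0.73647.
SiO2 (M=60.083): mol = 0.99030; Si = 0.99030, O = 1.98060.
ΣO = 2.96248; factor = 6/ΣO = 2.02533.
Si apfu = 0.99030 × 2.02533 = 2.006.

2.006 Si apfu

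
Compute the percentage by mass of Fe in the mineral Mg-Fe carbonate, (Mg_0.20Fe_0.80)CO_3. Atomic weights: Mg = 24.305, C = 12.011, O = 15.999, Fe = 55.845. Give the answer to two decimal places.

40.78 wt%

M((Mg_0.20Fe_0.80)CO_3) = 109.545 g/mol.
Fe contributes 0.80 × 55.845 = 44.676 g per mole.
44.676/109.545 = 0.4078 → 40.78%.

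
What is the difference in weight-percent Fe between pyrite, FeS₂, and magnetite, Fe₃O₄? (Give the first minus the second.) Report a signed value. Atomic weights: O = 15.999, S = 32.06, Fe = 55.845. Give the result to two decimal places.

-25.81 percentage points

M(FeS₂) = 119.965 g/mol, so wt% Fe = 55.845/119.965 × 100 = 46.55%.
M(Fe₃O₄) = 231.531 g/mol, so wt% Fe = 167.535/231.531 × 100 = 72.36%.
46.55 − 72.36 = -25.81 pp.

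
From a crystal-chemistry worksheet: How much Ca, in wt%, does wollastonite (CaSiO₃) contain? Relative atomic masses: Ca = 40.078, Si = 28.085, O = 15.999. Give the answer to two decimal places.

34.50 wt%

Molar mass of CaSiO₃: 1×40.078 + 1×28.085 + 3×15.999 = 116.160 g/mol.
Mass of Ca per formula unit: 1 × 40.078 = 40.078 g.
Weight fraction Ca = 40.078 / 116.160 = 0.3450.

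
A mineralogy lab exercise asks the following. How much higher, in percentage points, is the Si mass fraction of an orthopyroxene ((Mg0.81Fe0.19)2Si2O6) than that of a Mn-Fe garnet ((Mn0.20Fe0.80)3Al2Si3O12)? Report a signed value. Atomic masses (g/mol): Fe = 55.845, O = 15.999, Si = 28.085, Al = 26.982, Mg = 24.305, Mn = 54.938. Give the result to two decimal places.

Si in (Mg0.81Fe0.19)2Si2O6: molar mass 212.759 g/mol; 2×28.085 = 56.170 g → 26.40 wt%.
Si in (Mn0.20Fe0.80)3Al2Si3O12: molar mass 497.198 g/mol; 3×28.085 = 84.255 g → 16.95 wt%.
Difference = 26.40 − 16.95 = 9.45 percentage points.

9.45 percentage points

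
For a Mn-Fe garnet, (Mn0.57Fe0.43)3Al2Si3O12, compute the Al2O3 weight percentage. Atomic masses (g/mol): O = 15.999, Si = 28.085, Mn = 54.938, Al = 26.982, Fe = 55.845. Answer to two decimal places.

Molar mass of (Mn0.57Fe0.43)3Al2Si3O12 = 1.71×54.938 + 1.29×55.845 + 2×26.982 + 3×28.085 + 12×15.999 = 496.191 g/mol.
Each formula unit contains 2 Al, equivalent to 2/2 = 1.0000 mol Al2O3.
M(Al2O3) = 2×26.982 + 3×15.999 = 101.961 g/mol.
Mass of Al2O3 per formula unit = 1.0000 × 101.961 = 101.961 g.
Al2O3 wt% = 101.961 / 496.191 × 100 = 20.55%.

20.55 wt%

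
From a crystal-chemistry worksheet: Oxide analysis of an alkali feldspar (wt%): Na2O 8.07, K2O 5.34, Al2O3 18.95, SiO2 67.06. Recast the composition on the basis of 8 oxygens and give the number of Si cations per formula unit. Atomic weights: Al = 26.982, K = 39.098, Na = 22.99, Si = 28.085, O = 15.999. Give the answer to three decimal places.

8.07 wt% Na2O ÷ 61.979 g/mol = 0.13021 mol, giving 0.26042 Na and 0.13021 O.
5.34 wt% K2O ÷ 94.195 g/mol = 0.05669 mol, giving 0.11338 K and 0.05669 O.
18.95 wt% Al2O3 ÷ 101.961 g/mol = 0.18586 mol, giving 0.37172 Al and 0.55758 O.
67.06 wt% SiO2 ÷ 60.083 g/mol = 1.11612 mol, giving 1.11612 Si and 2.23224 O.
Oxygen sums to 2.97672; scaling by 8/2.97672 = 2.68752 puts the formula on 8 O.
Si: 1.11612 × 2.68752 = 3.000 atoms per formula unit.

3.000 Si apfu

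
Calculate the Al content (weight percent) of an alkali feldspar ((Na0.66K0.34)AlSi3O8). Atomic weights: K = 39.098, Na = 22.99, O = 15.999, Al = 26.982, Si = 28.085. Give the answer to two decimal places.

10.08 weight percent

Molar mass of (Na0.66K0.34)AlSi3O8: 0.66*22.99 + 0.34*39.098 + 1*26.982 + 3*28.085 + 8*15.999 = 267.696 g/mol.
Mass of Al per formula unit: 1 × 26.982 = 26.982 g.
Weight fraction Al = 26.982 / 267.696 = 0.1008.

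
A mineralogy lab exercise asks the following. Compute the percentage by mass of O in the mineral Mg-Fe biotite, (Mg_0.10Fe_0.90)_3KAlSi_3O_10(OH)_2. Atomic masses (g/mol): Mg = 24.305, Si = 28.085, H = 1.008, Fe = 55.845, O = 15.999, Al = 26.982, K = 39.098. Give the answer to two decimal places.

38.21 wt%

Formula mass = 0.30*24.305 + 2.70*55.845 + 1*39.098 + 1*26.982 + 3*28.085 + 12*15.999 + 2*1.008 = 502.412 g/mol, of which 191.988 g is O.
So O makes up 191.988/502.412 = 0.3821 of the mass, i.e. 38.21%.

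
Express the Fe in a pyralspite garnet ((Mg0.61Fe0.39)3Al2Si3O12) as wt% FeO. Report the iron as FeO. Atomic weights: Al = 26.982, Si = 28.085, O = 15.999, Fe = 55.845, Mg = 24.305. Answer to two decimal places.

M((Mg0.61Fe0.39)3Al2Si3O12) = 440.024 g/mol; M(FeO) = 71.844 g/mol.
Moles FeO per formula unit = 1.17 Fe ÷ 1 = 1.1700.
FeO fraction = (1.1700 × 71.844) / 440.024 = 84.057/440.024 = 0.1910.

19.10 wt%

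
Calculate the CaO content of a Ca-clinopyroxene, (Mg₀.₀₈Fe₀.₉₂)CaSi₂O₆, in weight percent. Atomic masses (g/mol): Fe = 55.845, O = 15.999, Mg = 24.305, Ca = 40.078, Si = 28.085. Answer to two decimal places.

M((Mg₀.₀₈Fe₀.₉₂)CaSi₂O₆) = 245.564 g/mol; M(CaO) = 56.077 g/mol.
Moles CaO per formula unit = 1 Ca ÷ 1 = 1.0000.
CaO fraction = (1.0000 × 56.077) / 245.564 = 56.077/245.564 = 0.2284.

22.84 wt%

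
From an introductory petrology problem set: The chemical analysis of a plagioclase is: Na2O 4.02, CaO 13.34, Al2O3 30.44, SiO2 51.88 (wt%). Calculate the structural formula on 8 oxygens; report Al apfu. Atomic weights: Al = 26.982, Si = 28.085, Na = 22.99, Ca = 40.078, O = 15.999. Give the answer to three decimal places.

1.633 Al apfu

Na2O: 4.02/61.979 = 0.06486 mol → 0.12972 mol Na, 0.06486 mol O.
CaO: 13.34/56.077 = 0.23789 mol → 0.23789 mol Ca, 0.23789 mol O.
Al2O3: 30.44/101.961 = 0.29855 mol → 0.59710 mol Al, 0.89565 mol O.
SiO2: 51.88/60.083 = 0.86347 mol → 0.86347 mol Si, 1.72694 mol O.
Total oxygen = 2.92534 mol. Normalization factor = 8/2.92534 = 2.73472.
Al per 8 O = 0.59710 × 2.73472 = 1.633.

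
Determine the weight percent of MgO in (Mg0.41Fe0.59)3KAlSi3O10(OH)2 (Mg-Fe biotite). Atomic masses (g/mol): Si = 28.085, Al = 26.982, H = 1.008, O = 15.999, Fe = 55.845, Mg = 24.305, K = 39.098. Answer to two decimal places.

10.48 wt%

Molar mass of (Mg0.41Fe0.59)3KAlSi3O10(OH)2 = 1.23·24.305 + 1.77·55.845 + 1·39.098 + 1·26.982 + 3·28.085 + 12·15.999 + 2·1.008 = 473.080 g/mol.
Each formula unit contains 1.23 Mg, equivalent to 1.23/1 = 1.2300 mol MgO.
M(MgO) = 1×24.305 + 1×15.999 = 40.304 g/mol.
Mass of MgO per formula unit = 1.2300 × 40.304 = 49.574 g.
MgO wt% = 49.574 / 473.080 × 100 = 10.48%.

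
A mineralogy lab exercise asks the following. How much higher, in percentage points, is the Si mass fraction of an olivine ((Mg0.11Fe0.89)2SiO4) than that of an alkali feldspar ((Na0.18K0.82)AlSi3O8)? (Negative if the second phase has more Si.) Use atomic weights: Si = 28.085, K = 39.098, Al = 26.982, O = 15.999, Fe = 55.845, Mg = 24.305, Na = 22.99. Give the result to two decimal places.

Si in (Mg0.11Fe0.89)2SiO4: molar mass 196.832 g/mol; 1×28.085 = 28.085 g → 14.27 wt%.
Si in (Na0.18K0.82)AlSi3O8: molar mass 275.428 g/mol; 3×28.085 = 84.255 g → 30.59 wt%.
Difference = 14.27 − 30.59 = -16.32 percentage points.

-16.32 percentage points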